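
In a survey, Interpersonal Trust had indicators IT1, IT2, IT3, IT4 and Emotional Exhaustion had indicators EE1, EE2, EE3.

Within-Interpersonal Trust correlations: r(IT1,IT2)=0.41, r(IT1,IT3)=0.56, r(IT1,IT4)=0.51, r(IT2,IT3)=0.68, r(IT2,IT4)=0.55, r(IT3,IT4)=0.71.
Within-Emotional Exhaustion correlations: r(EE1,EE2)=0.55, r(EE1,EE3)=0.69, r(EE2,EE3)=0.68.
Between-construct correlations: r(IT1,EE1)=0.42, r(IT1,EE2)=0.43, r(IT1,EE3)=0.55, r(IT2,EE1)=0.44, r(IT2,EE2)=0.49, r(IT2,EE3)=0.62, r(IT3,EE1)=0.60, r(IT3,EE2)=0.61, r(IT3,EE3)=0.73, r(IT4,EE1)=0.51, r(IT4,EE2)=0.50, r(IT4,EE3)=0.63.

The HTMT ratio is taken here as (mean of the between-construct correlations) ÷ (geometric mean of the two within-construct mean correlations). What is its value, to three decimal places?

0.901

Mean heterotrait r = 6.53/12 = 0.5442.
Mean within-IT = 3.42/6 = 0.5700; mean within-EE = 1.92/3 = 0.6400.
Geometric mean = √(0.5700 × 0.6400) = 0.6040.
HTMT = 0.5442 / 0.6040 = 0.901.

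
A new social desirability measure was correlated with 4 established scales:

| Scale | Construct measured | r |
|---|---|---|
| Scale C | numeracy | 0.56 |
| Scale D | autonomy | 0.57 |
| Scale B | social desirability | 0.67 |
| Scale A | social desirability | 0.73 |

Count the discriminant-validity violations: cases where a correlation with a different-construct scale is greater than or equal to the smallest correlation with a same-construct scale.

Convergent (same construct = social desirability): Scale B, Scale A.
Smallest convergent = 0.67. Discriminant values: 0.56, 0.57; count ≥ 0.67 → 0.

0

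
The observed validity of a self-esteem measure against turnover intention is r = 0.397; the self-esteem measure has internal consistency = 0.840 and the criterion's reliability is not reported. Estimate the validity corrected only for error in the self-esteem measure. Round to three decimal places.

0.433

Single correction: r_c = r_obs / √r_xx = 0.397 / √0.840 = 0.397 / 0.9165 ≈ 0.433.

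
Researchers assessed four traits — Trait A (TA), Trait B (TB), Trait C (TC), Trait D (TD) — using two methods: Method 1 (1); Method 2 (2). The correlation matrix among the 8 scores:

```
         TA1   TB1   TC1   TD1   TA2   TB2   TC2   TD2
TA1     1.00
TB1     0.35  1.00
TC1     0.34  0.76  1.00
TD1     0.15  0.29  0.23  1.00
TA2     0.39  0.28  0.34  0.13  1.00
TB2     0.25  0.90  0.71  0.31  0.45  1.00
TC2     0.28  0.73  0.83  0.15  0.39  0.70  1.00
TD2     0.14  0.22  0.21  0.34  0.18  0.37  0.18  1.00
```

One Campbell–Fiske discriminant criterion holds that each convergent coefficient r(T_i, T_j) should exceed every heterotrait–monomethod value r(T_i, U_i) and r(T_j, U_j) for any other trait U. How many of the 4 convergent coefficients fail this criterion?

2

Convergent coefficients and their comparison sets:
TA (methods 1·2): 0.39 vs {0.35, 0.45, 0.34, 0.39, 0.15, 0.18} → fail.
TB (methods 1·2): 0.90 vs {0.35, 0.45, 0.76, 0.70, 0.29, 0.37} → pass.
TC (methods 1·2): 0.83 vs {0.34, 0.39, 0.76, 0.70, 0.23, 0.18} → pass.
TD (methods 1·2): 0.34 vs {0.15, 0.18, 0.29, 0.37, 0.23, 0.18} → fail.
2 of 4 fail.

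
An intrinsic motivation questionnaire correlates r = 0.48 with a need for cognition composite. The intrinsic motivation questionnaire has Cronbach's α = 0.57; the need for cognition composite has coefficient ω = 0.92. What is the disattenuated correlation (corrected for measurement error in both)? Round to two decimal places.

0.66

r_true = r_obs / √(r_xx · r_yy) = 0.48 / √(0.57 × 0.92) = 0.48 / √0.5244 = 0.48 / 0.7242 ≈ 0.66.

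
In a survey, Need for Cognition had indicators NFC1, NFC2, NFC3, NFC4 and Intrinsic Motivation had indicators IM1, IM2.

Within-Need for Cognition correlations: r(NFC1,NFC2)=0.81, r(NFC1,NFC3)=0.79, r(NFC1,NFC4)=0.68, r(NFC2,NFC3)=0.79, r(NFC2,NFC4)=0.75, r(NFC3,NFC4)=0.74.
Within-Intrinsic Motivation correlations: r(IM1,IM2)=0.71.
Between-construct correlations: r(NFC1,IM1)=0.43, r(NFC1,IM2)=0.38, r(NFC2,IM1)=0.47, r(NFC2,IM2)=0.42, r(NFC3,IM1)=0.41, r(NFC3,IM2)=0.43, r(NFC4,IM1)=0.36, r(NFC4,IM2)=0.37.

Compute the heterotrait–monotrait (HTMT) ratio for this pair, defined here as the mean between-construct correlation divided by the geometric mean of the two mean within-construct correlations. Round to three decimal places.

0.556

Mean heterotrait r = 3.27/8 = 0.4088.
Mean within-NFC = 4.56/6 = 0.7600; mean within-IM = 0.71/1 = 0.7100.
Geometric mean = √(0.7600 × 0.7100) = 0.7346.
HTMT = 0.4088 / 0.7346 = 0.556.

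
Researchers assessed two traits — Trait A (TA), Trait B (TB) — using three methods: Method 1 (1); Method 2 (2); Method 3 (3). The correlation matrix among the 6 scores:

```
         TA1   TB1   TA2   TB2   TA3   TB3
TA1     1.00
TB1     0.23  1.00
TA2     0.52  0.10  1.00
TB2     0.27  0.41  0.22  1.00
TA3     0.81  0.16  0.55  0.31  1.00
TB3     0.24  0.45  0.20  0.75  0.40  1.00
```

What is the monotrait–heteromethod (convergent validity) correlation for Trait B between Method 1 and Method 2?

Same trait (TB), different methods: r(TB1, TB2) = 0.41.

0.41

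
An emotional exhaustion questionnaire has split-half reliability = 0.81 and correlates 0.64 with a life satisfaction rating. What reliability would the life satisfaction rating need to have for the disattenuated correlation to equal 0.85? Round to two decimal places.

0.70

r_true = r_obs / √(r_xx · r_yy) ⇒ 0.85 = 0.64 / √(0.81 · r_yy).
√(0.81 · r_yy) = 0.64 / 0.85 = 0.7529; 0.81 · r_yy = 0.5669; r_yy = 0.5669 / 0.81 ≈ 0.70.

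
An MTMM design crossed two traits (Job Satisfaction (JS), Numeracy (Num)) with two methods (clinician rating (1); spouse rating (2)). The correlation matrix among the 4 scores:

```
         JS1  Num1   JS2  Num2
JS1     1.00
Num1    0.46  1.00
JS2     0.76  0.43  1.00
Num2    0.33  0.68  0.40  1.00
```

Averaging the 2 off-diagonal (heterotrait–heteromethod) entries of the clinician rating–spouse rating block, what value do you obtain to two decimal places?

HTHM values (method 1 × method 2): 0.33, 0.43; mean = 0.76/2 = 0.38.

0.38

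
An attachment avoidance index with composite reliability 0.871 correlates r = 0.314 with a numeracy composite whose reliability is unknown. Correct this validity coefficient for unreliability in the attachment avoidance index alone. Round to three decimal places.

0.336

Single correction: r_c = r_obs / √r_xx = 0.314 / √0.871 = 0.314 / 0.9333 ≈ 0.336.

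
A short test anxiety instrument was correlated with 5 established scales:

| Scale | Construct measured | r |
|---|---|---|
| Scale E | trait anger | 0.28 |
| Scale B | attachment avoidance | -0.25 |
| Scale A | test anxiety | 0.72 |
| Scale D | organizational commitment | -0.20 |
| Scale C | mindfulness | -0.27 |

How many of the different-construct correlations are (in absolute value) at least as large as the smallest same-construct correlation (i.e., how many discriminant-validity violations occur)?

0

Convergent (same construct = test anxiety): Scale A.
Smallest convergent = 0.72. Discriminant |r|: 0.28, 0.25, 0.20, 0.27; count ≥ 0.72 → 0.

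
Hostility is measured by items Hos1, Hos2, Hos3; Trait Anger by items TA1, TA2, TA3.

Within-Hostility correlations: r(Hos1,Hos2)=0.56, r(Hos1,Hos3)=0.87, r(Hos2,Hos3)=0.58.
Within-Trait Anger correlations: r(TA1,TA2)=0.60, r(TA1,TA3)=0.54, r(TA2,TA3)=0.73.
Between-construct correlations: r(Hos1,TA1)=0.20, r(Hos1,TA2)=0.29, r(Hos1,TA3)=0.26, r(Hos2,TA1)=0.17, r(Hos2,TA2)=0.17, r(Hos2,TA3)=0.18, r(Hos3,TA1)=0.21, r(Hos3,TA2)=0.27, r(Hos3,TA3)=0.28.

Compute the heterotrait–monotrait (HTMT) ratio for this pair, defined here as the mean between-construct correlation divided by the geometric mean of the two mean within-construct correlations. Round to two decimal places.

Mean heterotrait r = 2.03/9 = 0.2256.
Mean within-Hos = 2.01/3 = 0.6700; mean within-TA = 1.87/3 = 0.6233.
Geometric mean = √(0.6700 × 0.6233) = 0.6462.
HTMT = 0.2256 / 0.6462 = 0.35.

0.35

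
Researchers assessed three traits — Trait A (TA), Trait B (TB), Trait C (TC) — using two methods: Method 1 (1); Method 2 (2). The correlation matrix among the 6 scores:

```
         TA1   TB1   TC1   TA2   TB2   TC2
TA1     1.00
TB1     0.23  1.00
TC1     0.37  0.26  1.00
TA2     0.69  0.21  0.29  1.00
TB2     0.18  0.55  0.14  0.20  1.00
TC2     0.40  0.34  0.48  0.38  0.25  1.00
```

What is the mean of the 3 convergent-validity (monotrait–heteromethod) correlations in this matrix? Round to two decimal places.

0.57

Convergent values: 0.69, 0.55, 0.48; mean = 1.72/3 = 0.57.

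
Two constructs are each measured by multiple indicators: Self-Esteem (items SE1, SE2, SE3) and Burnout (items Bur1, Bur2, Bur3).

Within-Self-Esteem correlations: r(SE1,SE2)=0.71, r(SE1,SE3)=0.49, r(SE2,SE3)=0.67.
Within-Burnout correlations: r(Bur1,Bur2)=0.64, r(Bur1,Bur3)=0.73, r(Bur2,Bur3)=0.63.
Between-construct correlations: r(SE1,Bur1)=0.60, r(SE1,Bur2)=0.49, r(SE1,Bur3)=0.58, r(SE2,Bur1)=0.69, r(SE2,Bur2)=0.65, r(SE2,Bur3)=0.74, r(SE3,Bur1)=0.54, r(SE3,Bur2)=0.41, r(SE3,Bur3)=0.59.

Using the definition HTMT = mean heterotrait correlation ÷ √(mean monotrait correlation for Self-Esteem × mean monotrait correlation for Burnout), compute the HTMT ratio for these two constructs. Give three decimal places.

Mean between = 5.29/9 = 0.5878.
Mean within-SE = 1.87/3 = 0.6233; mean within-Bur = 2.00/3 = 0.6667.
Geometric mean = √(0.6233 × 0.6667) = 0.6446.
HTMT = 0.5878 / 0.6446 = 0.912.

0.912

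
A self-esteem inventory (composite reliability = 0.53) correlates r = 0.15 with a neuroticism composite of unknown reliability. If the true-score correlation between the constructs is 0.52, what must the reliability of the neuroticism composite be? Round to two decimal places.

0.16

r_true = r_obs / √(r_xx · r_yy) ⇒ 0.52 = 0.15 / √(0.53 · r_yy).
√(0.53 · r_yy) = 0.15 / 0.52 = 0.2885; 0.53 · r_yy = 0.0832; r_yy = 0.0832 / 0.53 ≈ 0.16.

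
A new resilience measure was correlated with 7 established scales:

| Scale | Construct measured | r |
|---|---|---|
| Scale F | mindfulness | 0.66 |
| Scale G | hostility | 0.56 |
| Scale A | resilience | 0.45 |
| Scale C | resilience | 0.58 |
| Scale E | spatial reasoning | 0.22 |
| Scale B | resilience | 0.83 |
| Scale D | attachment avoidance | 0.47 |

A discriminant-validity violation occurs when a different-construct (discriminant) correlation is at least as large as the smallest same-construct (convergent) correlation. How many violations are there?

Convergent (same construct = resilience): Scale A, Scale C, Scale B.
Smallest convergent = 0.45. Discriminant values: 0.66, 0.56, 0.22, 0.47; count ≥ 0.45 → 3.

3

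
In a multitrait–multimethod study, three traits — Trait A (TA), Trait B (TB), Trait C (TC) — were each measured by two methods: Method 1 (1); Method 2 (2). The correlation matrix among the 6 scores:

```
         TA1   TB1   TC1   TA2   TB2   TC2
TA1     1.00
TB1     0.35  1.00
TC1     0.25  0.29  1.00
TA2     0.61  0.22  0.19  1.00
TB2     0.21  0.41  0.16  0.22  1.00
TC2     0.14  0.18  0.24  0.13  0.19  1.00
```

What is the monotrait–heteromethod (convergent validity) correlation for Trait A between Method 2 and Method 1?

Same trait (TA), different methods: r(TA2, TA1) = 0.61.

0.61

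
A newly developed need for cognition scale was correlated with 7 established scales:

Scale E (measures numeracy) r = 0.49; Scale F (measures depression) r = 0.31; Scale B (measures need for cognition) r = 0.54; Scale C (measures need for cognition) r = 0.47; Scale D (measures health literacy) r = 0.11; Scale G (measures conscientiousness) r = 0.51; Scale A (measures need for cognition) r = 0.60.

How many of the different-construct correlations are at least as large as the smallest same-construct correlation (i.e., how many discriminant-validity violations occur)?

Convergent (same construct = need for cognition): Scale B, Scale C, Scale A.
Smallest convergent = 0.47. Discriminant values: 0.49, 0.31, 0.11, 0.51; count ≥ 0.47 → 2.

2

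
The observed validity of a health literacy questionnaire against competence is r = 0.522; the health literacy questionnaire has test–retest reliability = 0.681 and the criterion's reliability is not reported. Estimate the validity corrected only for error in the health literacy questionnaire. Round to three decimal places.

Single correction: r_c = r_obs / √r_xx = 0.522 / √0.681 = 0.522 / 0.8252 ≈ 0.633.

0.633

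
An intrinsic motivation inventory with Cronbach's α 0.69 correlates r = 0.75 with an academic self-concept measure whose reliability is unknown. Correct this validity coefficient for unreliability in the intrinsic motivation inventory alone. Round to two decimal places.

0.90

Single correction: r_c = r_obs / √r_xx = 0.75 / √0.69 = 0.75 / 0.8307 ≈ 0.90.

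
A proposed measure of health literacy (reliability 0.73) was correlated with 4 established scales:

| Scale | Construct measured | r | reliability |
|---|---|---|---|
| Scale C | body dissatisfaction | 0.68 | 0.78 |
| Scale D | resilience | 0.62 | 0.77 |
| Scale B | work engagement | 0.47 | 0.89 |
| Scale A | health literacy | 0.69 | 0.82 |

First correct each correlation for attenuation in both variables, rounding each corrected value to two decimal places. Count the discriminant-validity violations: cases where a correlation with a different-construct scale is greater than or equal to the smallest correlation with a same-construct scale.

1

Disattenuated r (r / √(r_scale · r_new)):
  Scale C (disc): 0.68 / √(0.78·0.73) = 0.90
  Scale D (disc): 0.62 / √(0.77·0.73) = 0.83
  Scale B (disc): 0.47 / √(0.89·0.73) = 0.58
  Scale A (conv): 0.69 / √(0.82·0.73) = 0.89
Smallest convergent = 0.89. Discriminant values: 0.90, 0.83, 0.58; count ≥ 0.89 → 1.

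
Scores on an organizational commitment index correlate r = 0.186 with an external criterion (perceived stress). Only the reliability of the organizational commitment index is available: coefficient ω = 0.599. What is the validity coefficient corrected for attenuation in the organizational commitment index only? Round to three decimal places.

Single correction: r_c = r_obs / √r_xx = 0.186 / √0.599 = 0.186 / 0.7740 ≈ 0.240.

0.240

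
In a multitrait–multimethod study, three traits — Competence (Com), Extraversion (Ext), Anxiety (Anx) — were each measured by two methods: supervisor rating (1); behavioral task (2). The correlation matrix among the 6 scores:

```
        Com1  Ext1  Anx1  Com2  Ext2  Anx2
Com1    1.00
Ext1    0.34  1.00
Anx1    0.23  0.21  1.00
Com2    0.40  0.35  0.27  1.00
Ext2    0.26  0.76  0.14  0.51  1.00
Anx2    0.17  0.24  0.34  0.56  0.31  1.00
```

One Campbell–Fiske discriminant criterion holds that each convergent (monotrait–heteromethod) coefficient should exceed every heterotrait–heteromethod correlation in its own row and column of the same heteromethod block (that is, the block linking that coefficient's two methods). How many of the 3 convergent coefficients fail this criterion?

Checking each validity diagonal entry against its comparison values:
Com (methods 1·2): 0.40 vs {0.26, 0.35, 0.17, 0.27} → pass.
Ext (methods 1·2): 0.76 vs {0.35, 0.26, 0.24, 0.14} → pass.
Anx (methods 1·2): 0.34 vs {0.27, 0.17, 0.14, 0.24} → pass.
0 of 3 fail.

0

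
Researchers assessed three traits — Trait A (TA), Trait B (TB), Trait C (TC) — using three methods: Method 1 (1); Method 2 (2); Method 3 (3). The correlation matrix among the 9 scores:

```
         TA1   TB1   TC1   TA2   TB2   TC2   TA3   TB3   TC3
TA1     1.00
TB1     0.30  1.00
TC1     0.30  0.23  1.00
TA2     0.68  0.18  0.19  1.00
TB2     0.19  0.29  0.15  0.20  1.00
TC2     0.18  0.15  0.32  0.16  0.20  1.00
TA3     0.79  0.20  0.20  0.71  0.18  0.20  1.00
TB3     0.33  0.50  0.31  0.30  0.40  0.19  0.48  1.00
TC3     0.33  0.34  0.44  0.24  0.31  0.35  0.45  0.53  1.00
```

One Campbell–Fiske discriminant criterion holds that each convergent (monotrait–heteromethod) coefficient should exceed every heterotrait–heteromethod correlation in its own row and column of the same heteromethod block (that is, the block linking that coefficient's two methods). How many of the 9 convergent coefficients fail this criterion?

0

Checking each validity diagonal entry against its comparison values:
TA (methods 1·2): 0.68 vs {0.19, 0.18, 0.18, 0.19} → pass.
TA (methods 1·3): 0.79 vs {0.33, 0.20, 0.33, 0.20} → pass.
TA (methods 2·3): 0.71 vs {0.30, 0.18, 0.24, 0.20} → pass.
TB (methods 1·2): 0.29 vs {0.18, 0.19, 0.15, 0.15} → pass.
TB (methods 1·3): 0.50 vs {0.20, 0.33, 0.34, 0.31} → pass.
TB (methods 2·3): 0.40 vs {0.18, 0.30, 0.31, 0.19} → pass.
TC (methods 1·2): 0.32 vs {0.19, 0.18, 0.15, 0.15} → pass.
TC (methods 1·3): 0.44 vs {0.20, 0.33, 0.31, 0.34} → pass.
TC (methods 2·3): 0.35 vs {0.20, 0.24, 0.19, 0.31} → pass.
0 of 9 fail.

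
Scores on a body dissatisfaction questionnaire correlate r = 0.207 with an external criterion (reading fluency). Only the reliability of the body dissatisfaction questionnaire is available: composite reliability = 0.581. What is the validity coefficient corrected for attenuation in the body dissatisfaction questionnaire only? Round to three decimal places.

0.272

Single correction: r_c = r_obs / √r_xx = 0.207 / √0.581 = 0.207 / 0.7622 ≈ 0.272.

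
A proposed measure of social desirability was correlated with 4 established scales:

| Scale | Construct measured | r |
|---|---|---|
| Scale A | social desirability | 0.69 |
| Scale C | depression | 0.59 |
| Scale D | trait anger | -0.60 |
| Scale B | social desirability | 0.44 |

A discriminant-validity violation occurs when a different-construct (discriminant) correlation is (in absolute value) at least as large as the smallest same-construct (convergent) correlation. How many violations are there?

Convergent (same construct = social desirability): Scale A, Scale B.
Smallest convergent = 0.44. Discriminant |r|: 0.59, 0.60; count ≥ 0.44 → 2.

2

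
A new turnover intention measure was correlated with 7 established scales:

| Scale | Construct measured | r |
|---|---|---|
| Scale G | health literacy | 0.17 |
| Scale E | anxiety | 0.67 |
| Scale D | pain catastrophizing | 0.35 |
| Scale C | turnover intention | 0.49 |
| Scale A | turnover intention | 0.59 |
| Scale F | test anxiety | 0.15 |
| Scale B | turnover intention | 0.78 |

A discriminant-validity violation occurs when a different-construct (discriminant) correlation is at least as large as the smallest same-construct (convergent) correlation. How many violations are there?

Convergent (same construct = turnover intention): Scale C, Scale A, Scale B.
Smallest convergent = 0.49. Discriminant values: 0.17, 0.67, 0.35, 0.15; count ≥ 0.49 → 1.

1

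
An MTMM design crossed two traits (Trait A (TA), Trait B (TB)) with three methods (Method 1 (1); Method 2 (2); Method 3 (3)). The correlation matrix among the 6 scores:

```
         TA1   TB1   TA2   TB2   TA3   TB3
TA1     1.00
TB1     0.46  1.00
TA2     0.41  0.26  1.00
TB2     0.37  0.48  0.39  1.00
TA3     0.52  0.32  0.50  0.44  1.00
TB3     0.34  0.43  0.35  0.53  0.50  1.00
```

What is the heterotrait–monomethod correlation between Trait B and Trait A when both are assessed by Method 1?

Different traits, same method: r(TB1, TA1) = 0.46.

0.46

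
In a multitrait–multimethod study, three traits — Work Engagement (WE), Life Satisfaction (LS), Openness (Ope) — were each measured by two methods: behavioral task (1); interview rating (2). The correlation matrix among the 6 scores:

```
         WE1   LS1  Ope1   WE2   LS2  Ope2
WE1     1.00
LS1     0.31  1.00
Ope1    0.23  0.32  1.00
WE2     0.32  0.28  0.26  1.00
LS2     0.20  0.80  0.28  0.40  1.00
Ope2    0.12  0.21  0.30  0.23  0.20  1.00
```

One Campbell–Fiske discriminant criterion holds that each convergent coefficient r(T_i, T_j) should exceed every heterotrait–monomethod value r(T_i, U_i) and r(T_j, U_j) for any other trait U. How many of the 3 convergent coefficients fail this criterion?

Convergent coefficients and their comparison sets:
WE (methods 1·2): 0.32 vs {0.31, 0.40, 0.23, 0.23} → fail.
LS (methods 1·2): 0.80 vs {0.31, 0.40, 0.32, 0.20} → pass.
Ope (methods 1·2): 0.30 vs {0.23, 0.23, 0.32, 0.20} → fail.
2 of 3 fail.

2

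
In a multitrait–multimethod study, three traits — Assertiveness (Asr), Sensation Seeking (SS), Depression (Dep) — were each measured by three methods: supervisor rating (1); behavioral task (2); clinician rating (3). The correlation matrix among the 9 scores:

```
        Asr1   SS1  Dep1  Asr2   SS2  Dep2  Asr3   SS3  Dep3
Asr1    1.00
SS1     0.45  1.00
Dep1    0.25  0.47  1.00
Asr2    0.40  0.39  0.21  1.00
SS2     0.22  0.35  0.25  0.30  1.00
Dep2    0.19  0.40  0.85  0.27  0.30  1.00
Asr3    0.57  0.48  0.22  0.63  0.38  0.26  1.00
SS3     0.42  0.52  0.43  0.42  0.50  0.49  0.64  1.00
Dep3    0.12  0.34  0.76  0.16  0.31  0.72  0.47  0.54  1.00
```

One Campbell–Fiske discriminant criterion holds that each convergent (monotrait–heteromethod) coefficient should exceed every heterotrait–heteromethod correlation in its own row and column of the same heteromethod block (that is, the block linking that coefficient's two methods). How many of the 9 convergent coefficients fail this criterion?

Each convergent coefficient versus the relevant comparison correlations:
Asr (methods 1·2): 0.40 vs {0.22, 0.39, 0.19, 0.21} → pass.
Asr (methods 1·3): 0.57 vs {0.42, 0.48, 0.12, 0.22} → pass.
Asr (methods 2·3): 0.63 vs {0.42, 0.38, 0.16, 0.26} → pass.
SS (methods 1·2): 0.35 vs {0.39, 0.22, 0.40, 0.25} → fail.
SS (methods 1·3): 0.52 vs {0.48, 0.42, 0.34, 0.43} → pass.
SS (methods 2·3): 0.50 vs {0.38, 0.42, 0.31, 0.49} → pass.
Dep (methods 1·2): 0.85 vs {0.21, 0.19, 0.25, 0.40} → pass.
Dep (methods 1·3): 0.76 vs {0.22, 0.12, 0.43, 0.34} → pass.
Dep (methods 2·3): 0.72 vs {0.26, 0.16, 0.49, 0.31} → pass.
1 of 9 fail.

1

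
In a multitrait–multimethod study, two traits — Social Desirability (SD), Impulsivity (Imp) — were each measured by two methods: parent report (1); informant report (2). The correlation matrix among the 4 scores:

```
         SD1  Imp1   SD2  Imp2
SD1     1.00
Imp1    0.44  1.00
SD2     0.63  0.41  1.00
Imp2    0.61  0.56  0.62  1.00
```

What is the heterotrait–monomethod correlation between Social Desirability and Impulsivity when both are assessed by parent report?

0.44

Different traits, same method: r(SD1, Imp1) = 0.44.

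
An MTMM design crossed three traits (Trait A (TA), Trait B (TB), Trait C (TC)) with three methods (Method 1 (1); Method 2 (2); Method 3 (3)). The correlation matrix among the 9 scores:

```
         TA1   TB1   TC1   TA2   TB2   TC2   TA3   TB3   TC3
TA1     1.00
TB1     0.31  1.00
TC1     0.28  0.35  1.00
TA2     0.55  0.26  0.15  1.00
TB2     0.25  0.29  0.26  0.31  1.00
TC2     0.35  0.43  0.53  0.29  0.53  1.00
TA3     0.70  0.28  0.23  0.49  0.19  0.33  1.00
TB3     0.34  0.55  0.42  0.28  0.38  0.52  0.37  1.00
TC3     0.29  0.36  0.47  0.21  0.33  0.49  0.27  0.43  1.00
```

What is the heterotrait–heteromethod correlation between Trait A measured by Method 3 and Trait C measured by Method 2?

Different traits and methods: r(TA3, TC2) = 0.33.

0.33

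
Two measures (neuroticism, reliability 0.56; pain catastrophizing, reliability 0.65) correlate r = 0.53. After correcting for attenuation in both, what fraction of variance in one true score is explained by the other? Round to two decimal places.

Disattenuated r = 0.53 / √(0.56 × 0.65) = 0.53 / 0.6033 = 0.8785.
Shared true-score variance = 0.8785² = 0.7718 ≈ 0.77.

0.77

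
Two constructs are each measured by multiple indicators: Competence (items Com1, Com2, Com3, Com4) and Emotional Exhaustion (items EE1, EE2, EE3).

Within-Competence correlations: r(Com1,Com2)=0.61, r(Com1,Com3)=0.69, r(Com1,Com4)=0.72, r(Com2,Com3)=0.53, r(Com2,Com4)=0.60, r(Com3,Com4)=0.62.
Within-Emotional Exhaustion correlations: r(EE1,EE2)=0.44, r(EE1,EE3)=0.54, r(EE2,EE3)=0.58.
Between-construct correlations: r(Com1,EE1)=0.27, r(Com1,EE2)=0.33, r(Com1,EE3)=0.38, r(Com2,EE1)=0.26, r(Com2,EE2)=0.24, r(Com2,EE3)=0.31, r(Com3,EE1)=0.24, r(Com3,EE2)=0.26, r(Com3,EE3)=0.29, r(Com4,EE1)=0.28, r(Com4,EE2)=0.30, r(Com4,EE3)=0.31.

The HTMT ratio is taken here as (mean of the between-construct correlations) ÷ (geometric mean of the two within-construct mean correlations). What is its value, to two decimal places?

Mean heterotrait r = 3.47/12 = 0.2892.
Mean within-Com = 3.77/6 = 0.6283; mean within-EE = 1.56/3 = 0.5200.
Geometric mean = √(0.6283 × 0.5200) = 0.5716.
HTMT = 0.2892 / 0.5716 = 0.51.

0.51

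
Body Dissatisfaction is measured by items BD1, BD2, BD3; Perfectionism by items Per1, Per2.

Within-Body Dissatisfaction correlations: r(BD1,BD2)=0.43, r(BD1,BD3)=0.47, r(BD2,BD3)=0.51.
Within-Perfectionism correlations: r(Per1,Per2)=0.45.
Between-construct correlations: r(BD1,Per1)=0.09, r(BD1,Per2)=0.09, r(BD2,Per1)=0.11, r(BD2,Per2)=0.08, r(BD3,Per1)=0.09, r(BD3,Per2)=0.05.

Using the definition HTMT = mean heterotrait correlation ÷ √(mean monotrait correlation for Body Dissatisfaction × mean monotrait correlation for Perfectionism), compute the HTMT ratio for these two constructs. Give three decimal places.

0.185

Between-construct mean = 0.51/6 = 0.0850.
Mean within-BD = 1.41/3 = 0.4700; mean within-Per = 0.45/1 = 0.4500.
Geometric mean = √(0.4700 × 0.4500) = 0.4599.
HTMT = 0.0850 / 0.4599 = 0.185.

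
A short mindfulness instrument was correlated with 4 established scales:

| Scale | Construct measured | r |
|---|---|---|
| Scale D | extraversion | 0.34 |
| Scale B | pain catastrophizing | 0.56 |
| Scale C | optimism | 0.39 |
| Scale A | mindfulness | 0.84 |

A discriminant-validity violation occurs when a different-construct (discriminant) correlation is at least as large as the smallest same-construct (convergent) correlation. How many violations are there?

0

Convergent (same construct = mindfulness): Scale A.
Smallest convergent = 0.84. Discriminant values: 0.34, 0.56, 0.39; count ≥ 0.84 → 0.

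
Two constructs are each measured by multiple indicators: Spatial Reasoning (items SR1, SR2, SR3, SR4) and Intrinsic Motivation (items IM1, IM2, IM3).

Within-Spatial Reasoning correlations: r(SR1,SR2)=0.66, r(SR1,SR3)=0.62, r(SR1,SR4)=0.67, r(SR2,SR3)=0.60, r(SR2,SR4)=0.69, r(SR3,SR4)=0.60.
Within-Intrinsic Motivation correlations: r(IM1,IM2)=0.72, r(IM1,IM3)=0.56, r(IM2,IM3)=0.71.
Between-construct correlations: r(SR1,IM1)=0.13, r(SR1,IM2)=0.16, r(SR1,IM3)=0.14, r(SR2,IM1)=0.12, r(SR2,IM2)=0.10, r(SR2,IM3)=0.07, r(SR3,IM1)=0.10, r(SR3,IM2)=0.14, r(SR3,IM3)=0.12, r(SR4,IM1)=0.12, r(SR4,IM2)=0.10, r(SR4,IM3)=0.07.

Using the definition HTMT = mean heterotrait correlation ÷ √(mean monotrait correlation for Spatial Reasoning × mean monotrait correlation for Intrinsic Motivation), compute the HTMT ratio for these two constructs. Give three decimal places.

Between-construct mean = 1.37/12 = 0.1142.
Mean within-SR = 3.84/6 = 0.6400; mean within-IM = 1.99/3 = 0.6633.
Geometric mean = √(0.6400 × 0.6633) = 0.6515.
HTMT = 0.1142 / 0.6515 = 0.175.

0.175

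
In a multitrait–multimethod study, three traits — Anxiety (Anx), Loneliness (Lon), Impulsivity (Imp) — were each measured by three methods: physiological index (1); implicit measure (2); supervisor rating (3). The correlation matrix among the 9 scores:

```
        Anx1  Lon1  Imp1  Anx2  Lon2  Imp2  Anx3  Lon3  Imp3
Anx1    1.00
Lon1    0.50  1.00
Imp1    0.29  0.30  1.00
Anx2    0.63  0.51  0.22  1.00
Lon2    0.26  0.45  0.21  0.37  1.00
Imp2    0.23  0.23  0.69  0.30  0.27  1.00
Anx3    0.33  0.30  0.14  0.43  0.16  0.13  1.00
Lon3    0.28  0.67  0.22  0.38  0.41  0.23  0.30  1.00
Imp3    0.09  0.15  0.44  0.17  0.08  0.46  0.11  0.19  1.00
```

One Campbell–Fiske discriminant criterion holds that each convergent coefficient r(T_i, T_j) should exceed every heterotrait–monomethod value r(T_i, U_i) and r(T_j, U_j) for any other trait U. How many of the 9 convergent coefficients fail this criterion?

2

Convergent coefficients and their comparison sets:
Anx (methods 1·2): 0.63 vs {0.50, 0.37, 0.29, 0.30} → pass.
Anx (methods 1·3): 0.33 vs {0.50, 0.30, 0.29, 0.11} → fail.
Anx (methods 2·3): 0.43 vs {0.37, 0.30, 0.30, 0.11} → pass.
Lon (methods 1·2): 0.45 vs {0.50, 0.37, 0.30, 0.27} → fail.
Lon (methods 1·3): 0.67 vs {0.50, 0.30, 0.30, 0.19} → pass.
Lon (methods 2·3): 0.41 vs {0.37, 0.30, 0.27, 0.19} → pass.
Imp (methods 1·2): 0.69 vs {0.29, 0.30, 0.30, 0.27} → pass.
Imp (methods 1·3): 0.44 vs {0.29, 0.11, 0.30, 0.19} → pass.
Imp (methods 2·3): 0.46 vs {0.30, 0.11, 0.27, 0.19} → pass.
2 of 9 fail.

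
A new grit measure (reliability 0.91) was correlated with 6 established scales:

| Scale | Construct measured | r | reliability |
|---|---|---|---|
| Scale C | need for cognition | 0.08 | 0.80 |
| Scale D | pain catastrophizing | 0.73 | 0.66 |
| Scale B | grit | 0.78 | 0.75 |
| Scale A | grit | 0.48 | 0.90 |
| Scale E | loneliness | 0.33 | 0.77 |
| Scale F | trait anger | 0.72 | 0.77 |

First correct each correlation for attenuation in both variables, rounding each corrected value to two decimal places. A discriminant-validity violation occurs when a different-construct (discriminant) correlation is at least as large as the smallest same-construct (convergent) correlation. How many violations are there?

Disattenuated r (r / √(r_scale · r_new)):
  Scale C (disc): 0.08 / √(0.80·0.91) = 0.09
  Scale D (disc): 0.73 / √(0.66·0.91) = 0.94
  Scale B (conv): 0.78 / √(0.75·0.91) = 0.94
  Scale A (conv): 0.48 / √(0.90·0.91) = 0.53
  Scale E (disc): 0.33 / √(0.77·0.91) = 0.39
  Scale F (disc): 0.72 / √(0.77·0.91) = 0.86
Smallest convergent = 0.53. Discriminant values: 0.09, 0.94, 0.39, 0.86; count ≥ 0.53 → 2.

2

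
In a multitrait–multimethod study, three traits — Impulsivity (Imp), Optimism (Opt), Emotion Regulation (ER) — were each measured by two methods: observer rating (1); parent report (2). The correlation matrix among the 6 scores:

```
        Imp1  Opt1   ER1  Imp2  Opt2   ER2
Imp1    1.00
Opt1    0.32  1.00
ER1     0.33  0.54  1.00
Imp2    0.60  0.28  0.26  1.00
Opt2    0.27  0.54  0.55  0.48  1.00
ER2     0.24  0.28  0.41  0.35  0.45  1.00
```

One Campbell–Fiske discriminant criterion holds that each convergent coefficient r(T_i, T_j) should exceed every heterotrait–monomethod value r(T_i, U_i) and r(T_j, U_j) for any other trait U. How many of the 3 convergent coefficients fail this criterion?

Convergent coefficients and their comparison sets:
Imp (methods 1·2): 0.60 vs {0.32, 0.48, 0.33, 0.35} → pass.
Opt (methods 1·2): 0.54 vs {0.32, 0.48, 0.54, 0.45} → fail.
ER (methods 1·2): 0.41 vs {0.33, 0.35, 0.54, 0.45} → fail.
2 of 3 fail.

2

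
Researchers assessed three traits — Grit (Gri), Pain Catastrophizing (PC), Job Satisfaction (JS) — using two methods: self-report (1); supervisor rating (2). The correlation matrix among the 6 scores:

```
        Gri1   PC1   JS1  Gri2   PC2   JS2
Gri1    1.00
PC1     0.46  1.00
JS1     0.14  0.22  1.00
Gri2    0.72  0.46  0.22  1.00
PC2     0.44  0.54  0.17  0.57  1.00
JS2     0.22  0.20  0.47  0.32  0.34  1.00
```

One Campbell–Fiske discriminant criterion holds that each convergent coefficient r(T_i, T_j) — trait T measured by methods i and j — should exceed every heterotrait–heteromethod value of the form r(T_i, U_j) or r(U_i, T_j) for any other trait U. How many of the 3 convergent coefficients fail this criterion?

Checking each validity diagonal entry against its comparison values:
Gri (methods 1·2): 0.72 vs {0.44, 0.46, 0.22, 0.22} → pass.
PC (methods 1·2): 0.54 vs {0.46, 0.44, 0.20, 0.17} → pass.
JS (methods 1·2): 0.47 vs {0.22, 0.22, 0.17, 0.20} → pass.
0 of 3 fail.

0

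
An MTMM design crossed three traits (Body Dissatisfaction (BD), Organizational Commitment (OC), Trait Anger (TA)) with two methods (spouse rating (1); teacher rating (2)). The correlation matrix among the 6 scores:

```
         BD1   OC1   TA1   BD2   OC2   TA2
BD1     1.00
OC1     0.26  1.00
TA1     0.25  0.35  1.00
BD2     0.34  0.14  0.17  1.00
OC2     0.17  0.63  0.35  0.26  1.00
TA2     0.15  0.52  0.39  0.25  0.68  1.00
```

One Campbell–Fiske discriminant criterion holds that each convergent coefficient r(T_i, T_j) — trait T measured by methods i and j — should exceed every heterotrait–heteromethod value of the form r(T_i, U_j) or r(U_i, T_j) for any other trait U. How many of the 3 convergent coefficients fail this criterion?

Checking each validity diagonal entry against its comparison values:
BD (methods 1·2): 0.34 vs {0.17, 0.14, 0.15, 0.17} → pass.
OC (methods 1·2): 0.63 vs {0.14, 0.17, 0.52, 0.35} → pass.
TA (methods 1·2): 0.39 vs {0.17, 0.15, 0.35, 0.52} → fail.
1 of 3 fail.

1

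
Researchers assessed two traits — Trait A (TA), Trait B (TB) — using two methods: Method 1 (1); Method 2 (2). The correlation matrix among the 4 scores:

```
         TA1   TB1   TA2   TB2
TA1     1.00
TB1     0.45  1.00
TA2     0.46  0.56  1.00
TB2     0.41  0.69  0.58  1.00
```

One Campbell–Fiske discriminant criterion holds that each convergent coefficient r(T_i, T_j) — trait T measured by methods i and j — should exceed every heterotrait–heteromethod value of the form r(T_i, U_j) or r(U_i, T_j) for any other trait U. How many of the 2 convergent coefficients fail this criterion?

1

Checking each validity diagonal entry against its comparison values:
TA (methods 1·2): 0.46 vs {0.41, 0.56} → fail.
TB (methods 1·2): 0.69 vs {0.56, 0.41} → pass.
1 of 2 fail.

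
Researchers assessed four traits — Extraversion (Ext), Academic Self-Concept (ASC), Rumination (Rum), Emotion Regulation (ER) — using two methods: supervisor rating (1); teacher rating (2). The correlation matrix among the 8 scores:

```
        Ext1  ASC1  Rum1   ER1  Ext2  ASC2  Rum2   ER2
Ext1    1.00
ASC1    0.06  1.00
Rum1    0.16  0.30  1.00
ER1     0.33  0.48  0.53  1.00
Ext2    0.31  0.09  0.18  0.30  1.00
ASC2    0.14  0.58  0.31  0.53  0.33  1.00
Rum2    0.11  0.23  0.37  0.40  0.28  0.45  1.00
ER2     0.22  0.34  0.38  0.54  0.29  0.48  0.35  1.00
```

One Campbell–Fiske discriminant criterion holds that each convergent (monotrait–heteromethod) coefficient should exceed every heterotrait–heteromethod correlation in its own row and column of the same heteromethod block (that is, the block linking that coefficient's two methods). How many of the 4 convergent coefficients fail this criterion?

1

Each convergent coefficient versus the relevant comparison correlations:
Ext (methods 1·2): 0.31 vs {0.14, 0.09, 0.11, 0.18, 0.22, 0.30} → pass.
ASC (methods 1·2): 0.58 vs {0.09, 0.14, 0.23, 0.31, 0.34, 0.53} → pass.
Rum (methods 1·2): 0.37 vs {0.18, 0.11, 0.31, 0.23, 0.38, 0.40} → fail.
ER (methods 1·2): 0.54 vs {0.30, 0.22, 0.53, 0.34, 0.40, 0.38} → pass.
1 of 4 fail.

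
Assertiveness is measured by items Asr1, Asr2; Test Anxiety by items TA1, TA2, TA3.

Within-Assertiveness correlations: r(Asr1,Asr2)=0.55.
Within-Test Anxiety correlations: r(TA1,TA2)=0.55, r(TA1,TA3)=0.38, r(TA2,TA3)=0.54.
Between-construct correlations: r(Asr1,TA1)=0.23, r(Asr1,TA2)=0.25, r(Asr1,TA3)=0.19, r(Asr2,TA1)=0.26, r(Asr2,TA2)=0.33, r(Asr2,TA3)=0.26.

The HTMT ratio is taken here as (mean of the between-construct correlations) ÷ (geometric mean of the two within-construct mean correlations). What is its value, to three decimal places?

0.488

Between-construct mean = 1.52/6 = 0.2533.
Mean within-Asr = 0.55/1 = 0.5500; mean within-TA = 1.47/3 = 0.4900.
Geometric mean = √(0.5500 × 0.4900) = 0.5191.
HTMT = 0.2533 / 0.5191 = 0.488.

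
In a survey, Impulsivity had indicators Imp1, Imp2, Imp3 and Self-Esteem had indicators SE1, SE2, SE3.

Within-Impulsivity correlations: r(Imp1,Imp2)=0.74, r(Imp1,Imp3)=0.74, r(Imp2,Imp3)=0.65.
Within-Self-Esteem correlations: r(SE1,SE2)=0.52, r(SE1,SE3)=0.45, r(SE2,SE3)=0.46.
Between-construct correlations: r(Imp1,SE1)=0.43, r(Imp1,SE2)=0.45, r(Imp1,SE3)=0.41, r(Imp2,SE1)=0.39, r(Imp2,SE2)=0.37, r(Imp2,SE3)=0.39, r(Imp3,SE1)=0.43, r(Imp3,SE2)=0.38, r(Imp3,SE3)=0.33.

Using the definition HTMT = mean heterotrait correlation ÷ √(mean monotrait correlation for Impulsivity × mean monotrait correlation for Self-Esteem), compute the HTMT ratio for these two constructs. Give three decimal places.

Between-construct mean = 3.58/9 = 0.3978.
Mean within-Imp = 2.13/3 = 0.7100; mean within-SE = 1.43/3 = 0.4767.
Geometric mean = √(0.7100 × 0.4767) = 0.5818.
HTMT = 0.3978 / 0.5818 = 0.684.

0.684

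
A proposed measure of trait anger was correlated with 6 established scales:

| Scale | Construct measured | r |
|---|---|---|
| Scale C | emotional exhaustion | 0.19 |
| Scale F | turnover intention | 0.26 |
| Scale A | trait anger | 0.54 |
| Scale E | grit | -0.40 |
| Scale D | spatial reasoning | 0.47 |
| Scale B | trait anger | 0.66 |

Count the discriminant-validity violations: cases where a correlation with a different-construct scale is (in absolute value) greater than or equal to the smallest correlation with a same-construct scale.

0

Convergent (same construct = trait anger): Scale A, Scale B.
Smallest convergent = 0.54. Discriminant |r|: 0.19, 0.26, 0.40, 0.47; count ≥ 0.54 → 0.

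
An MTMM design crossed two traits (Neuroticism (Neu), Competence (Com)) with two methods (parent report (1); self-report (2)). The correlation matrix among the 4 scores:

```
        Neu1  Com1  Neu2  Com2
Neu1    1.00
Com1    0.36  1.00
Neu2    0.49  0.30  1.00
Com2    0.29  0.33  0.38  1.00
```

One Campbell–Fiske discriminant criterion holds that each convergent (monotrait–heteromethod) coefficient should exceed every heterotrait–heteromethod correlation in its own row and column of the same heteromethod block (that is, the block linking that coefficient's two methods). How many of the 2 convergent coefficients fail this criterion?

Convergent coefficients and their comparison sets:
Neu (methods 1·2): 0.49 vs {0.29, 0.30} → pass.
Com (methods 1·2): 0.33 vs {0.30, 0.29} → pass.
0 of 2 fail.

0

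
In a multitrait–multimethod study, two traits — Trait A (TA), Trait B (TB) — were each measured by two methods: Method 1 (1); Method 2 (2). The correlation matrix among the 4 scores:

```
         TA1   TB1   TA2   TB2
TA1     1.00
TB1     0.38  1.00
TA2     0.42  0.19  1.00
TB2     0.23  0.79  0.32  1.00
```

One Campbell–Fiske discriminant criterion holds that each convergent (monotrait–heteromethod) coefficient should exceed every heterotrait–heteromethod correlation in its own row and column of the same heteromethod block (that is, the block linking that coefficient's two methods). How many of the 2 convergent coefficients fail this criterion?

0

Checking each validity diagonal entry against its comparison values:
TA (methods 1·2): 0.42 vs {0.23, 0.19} → pass.
TB (methods 1·2): 0.79 vs {0.19, 0.23} → pass.
0 of 2 fail.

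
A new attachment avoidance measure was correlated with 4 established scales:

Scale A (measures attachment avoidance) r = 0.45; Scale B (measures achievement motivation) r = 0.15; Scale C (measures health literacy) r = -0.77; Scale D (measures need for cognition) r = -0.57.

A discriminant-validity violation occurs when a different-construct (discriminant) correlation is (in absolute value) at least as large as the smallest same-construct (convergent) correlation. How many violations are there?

2

Convergent (same construct = attachment avoidance): Scale A.
Smallest convergent = 0.45. Discriminant |r|: 0.15, 0.77, 0.57; count ≥ 0.45 → 2.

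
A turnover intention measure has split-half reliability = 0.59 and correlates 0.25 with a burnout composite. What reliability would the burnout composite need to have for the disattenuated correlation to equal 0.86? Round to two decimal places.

0.14

r_true = r_obs / √(r_xx · r_yy) ⇒ 0.86 = 0.25 / √(0.59 · r_yy).
√(0.59 · r_yy) = 0.25 / 0.86 = 0.2907; 0.59 · r_yy = 0.0845; r_yy = 0.0845 / 0.59 ≈ 0.14.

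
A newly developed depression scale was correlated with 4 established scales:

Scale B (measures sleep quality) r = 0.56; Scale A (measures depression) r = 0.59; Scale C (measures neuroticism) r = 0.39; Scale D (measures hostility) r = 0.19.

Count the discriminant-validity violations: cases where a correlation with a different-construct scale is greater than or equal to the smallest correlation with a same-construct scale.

Convergent (same construct = depression): Scale A.
Smallest convergent = 0.59. Discriminant values: 0.56, 0.39, 0.19; count ≥ 0.59 → 0.

0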